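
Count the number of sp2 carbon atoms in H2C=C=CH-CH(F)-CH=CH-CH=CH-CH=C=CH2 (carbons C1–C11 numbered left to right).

C1: sp2 ✓
C2: sp
C3: sp2 ✓
C4: sp3
C5: sp2 ✓
C6: sp2 ✓
C7: sp2 ✓
C8: sp2 ✓
C9: sp2 ✓
C10: sp
C11: sp2 ✓
C1, C3, C5, C6, C7, C8, C9, C11 → 8 sp2 carbons.

8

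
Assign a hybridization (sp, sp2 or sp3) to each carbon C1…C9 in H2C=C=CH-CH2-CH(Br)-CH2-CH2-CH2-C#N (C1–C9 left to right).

C1 sp2, C2 sp, C3 sp2, C4 sp3, C5 sp3, C6 sp3, C7 sp3, C8 sp3, C9 sp

C1 (3 σ bonds, plus one π bond) has steric number 3: sp2.
C2 — 2 σ bonds, plus two π bonds. Steric number 2, so sp.
C3: 3 σ bonds, plus one π bond; 3 regions of electron density → sp2.
C4: 4 σ bonds — 4 electron domains, sp3.
C5 has 4 σ bonds: steric number 4 → sp3.
C6 carries 4 σ bonds, giving a steric number of 4, so it is sp3.
C7 — 4 σ bonds. Steric number 4, so sp3.
C8 (4 σ bonds) has steric number 4: sp3.
C9 carries 2 σ bonds, plus two π bonds, giving a steric number of 2, so it is sp.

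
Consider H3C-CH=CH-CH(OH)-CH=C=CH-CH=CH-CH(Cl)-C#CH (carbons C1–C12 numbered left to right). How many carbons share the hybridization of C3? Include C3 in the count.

C3 is sp2 (one π bond).
C1: sp3
C2: sp2 ✓
C3: sp2 ✓
C4: sp3
C5: sp2 ✓
C6: sp
C7: sp2 ✓
C8: sp2 ✓
C9: sp2 ✓
C10: sp3
C11: sp
C12: sp
6 carbons are sp2.

6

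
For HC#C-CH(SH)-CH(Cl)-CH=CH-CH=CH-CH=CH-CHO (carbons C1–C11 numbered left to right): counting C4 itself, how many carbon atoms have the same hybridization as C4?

2

C4 is sp3 (only σ bonds).
C1: sp
C2: sp
C3: sp3 ✓
C4: sp3 ✓
C5: sp2
C6: sp2
C7: sp2
C8: sp2
C9: sp2
C10: sp2
C11: sp2
2 carbons are sp3.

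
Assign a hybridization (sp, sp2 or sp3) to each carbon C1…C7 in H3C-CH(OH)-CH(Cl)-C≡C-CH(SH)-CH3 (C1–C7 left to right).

C1 sp3, C2 sp3, C3 sp3, C4 sp, C5 sp, C6 sp3, C7 sp3

C1 carries 4 σ bonds, giving a steric number of 4, so it is sp3.
C2 carries 4 σ bonds, giving a steric number of 4, so it is sp3.
C3 carries 4 σ bonds, giving a steric number of 4, so it is sp3.
C4: 2 σ bonds, plus two π bonds; 2 regions of electron density → sp.
C5 — 2 σ bonds, plus two π bonds. Steric number 2, so sp.
C6 has 4 σ bonds: steric number 4 → sp3.
C7: 4 σ bonds; 4 regions of electron density → sp3.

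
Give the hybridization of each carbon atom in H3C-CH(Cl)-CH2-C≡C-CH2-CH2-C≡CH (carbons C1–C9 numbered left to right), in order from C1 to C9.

C1: 4 σ bonds — 4 electron domains, sp3.
C2 (4 σ bonds) has steric number 4: sp3.
C3 is sp3: 4 σ bonds, 4 electron-density regions.
C4: 2 σ bonds, plus two π bonds; 2 regions of electron density → sp.
C5 carries 2 σ bonds, plus two π bonds, giving a steric number of 2, so it is sp.
C6 — 4 σ bonds. Steric number 4, so sp3.
C7 (4 σ bonds) has steric number 4: sp3.
C8 has 2 σ bonds, plus two π bonds: steric number 2 → sp.
C9 (2 σ bonds, plus two π bonds) has steric number 2: sp.

C1 sp3, C2 sp3, C3 sp3, C4 sp, C5 sp, C6 sp3, C7 sp3, C8 sp, C9 sp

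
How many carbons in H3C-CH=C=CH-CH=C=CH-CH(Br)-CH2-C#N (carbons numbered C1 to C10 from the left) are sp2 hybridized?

C1: sp3
C2: sp2 ✓
C3: sp
C4: sp2 ✓
C5: sp2 ✓
C6: sp
C7: sp2 ✓
C8: sp3
C9: sp3
C10: sp
C2, C4, C5, C7 → 4 sp2 carbons.

4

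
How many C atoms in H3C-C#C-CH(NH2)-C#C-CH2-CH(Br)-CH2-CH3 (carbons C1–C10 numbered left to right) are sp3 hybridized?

6

C1: sp3 ✓
C2: sp
C3: sp
C4: sp3 ✓
C5: sp
C6: sp
C7: sp3 ✓
C8: sp3 ✓
C9: sp3 ✓
C10: sp3 ✓
C1, C4, C7, C8, C9, C10 → 6 sp3 carbons.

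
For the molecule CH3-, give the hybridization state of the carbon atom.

sp^3

Three σ bonds + one lone pair = steric number 4 → sp3, pyramidal.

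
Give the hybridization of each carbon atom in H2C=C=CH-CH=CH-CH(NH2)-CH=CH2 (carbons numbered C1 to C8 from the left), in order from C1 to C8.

C1 sp2, C2 sp, C3 sp2, C4 sp2, C5 sp2, C6 sp3, C7 sp2, C8 sp2

C1: 3 σ bonds, plus one π bond; 3 regions of electron density → sp2.
C2 is sp: 2 σ bonds, plus two π bonds, 2 electron-density regions.
C3 is sp2: 3 σ bonds, plus one π bond, 3 electron-density regions.
C4 (3 σ bonds, plus one π bond) has steric number 3: sp2.
C5: 3 σ bonds, plus one π bond — 3 electron domains, sp2.
C6 (4 σ bonds) has steric number 4: sp3.
C7: 3 σ bonds, plus one π bond — 3 electron domains, sp2.
C8 carries 3 σ bonds, plus one π bond, giving a steric number of 3, so it is sp2.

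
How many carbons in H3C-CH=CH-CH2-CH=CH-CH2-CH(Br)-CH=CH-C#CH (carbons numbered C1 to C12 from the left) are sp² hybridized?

C1: sp3
C2: sp2 ✓
C3: sp2 ✓
C4: sp3
C5: sp2 ✓
C6: sp2 ✓
C7: sp3
C8: sp3
C9: sp2 ✓
C10: sp2 ✓
C11: sp
C12: sp
C2, C3, C5, C6, C9, C10 → 6 sp2 carbons.

6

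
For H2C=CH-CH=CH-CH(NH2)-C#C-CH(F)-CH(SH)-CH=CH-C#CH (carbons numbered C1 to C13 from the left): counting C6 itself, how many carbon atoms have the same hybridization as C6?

4

C6 is sp (two π bonds).
C1: sp2
C2: sp2
C3: sp2
C4: sp2
C5: sp3
C6: sp ✓
C7: sp ✓
C8: sp3
C9: sp3
C10: sp2
C11: sp2
C12: sp ✓
C13: sp ✓
4 carbons are sp.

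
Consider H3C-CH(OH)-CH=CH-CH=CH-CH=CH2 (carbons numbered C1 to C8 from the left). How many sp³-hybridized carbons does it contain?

2

C1: sp3 ✓
C2: sp3 ✓
C3: sp2
C4: sp2
C5: sp2
C6: sp2
C7: sp2
C8: sp2
C1, C2 → 2 sp3 carbons.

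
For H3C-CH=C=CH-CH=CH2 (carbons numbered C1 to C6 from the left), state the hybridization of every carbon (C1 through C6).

C1 is sp3: 4 σ bonds, 4 electron-density regions.
C2: 3 σ bonds, plus one π bond — 3 electron domains, sp2.
C3: 2 σ bonds, plus two π bonds; 2 regions of electron density → sp.
C4 has 3 σ bonds, plus one π bond: steric number 3 → sp2.
C5 is sp2: 3 σ bonds, plus one π bond, 3 electron-density regions.
C6: 3 σ bonds, plus one π bond; 3 regions of electron density → sp2.

C1 sp3, C2 sp2, C3 sp, C4 sp2, C5 sp2, C6 sp2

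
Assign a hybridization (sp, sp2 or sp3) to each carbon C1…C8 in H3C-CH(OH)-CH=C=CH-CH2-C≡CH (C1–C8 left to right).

C1 — 4 σ bonds. Steric number 4, so sp3.
C2 (4 σ bonds) has steric number 4: sp3.
C3: 3 σ bonds, plus one π bond; 3 regions of electron density → sp2.
C4 — 2 σ bonds, plus two π bonds. Steric number 2, so sp.
C5: 3 σ bonds, plus one π bond; 3 regions of electron density → sp2.
C6 is sp3: 4 σ bonds, 4 electron-density regions.
C7 — 2 σ bonds, plus two π bonds. Steric number 2, so sp.
C8 has 2 σ bonds, plus two π bonds: steric number 2 → sp.

C1 sp3, C2 sp3, C3 sp2, C4 sp, C5 sp2, C6 sp3, C7 sp, C8 sp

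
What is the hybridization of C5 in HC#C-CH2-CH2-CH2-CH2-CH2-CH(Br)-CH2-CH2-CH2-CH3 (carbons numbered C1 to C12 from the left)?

sp3

C5 (4 σ bonds) has steric number 4: sp3.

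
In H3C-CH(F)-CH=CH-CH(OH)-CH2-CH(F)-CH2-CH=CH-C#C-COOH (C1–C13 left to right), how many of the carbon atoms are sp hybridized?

C1: sp3
C2: sp3
C3: sp2
C4: sp2
C5: sp3
C6: sp3
C7: sp3
C8: sp3
C9: sp2
C10: sp2
C11: sp ✓
C12: sp ✓
C13: sp2
C11, C12 → 2 sp carbons.

2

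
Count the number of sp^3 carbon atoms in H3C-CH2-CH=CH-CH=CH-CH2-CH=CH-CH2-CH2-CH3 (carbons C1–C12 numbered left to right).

6

C1: sp3 ✓
C2: sp3 ✓
C3: sp2
C4: sp2
C5: sp2
C6: sp2
C7: sp3 ✓
C8: sp2
C9: sp2
C10: sp3 ✓
C11: sp3 ✓
C12: sp3 ✓
C1, C2, C7, C10, C11, C12 → 6 sp3 carbons.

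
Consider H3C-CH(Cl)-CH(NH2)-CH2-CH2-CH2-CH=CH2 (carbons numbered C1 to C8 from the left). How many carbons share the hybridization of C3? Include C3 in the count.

C3 is sp3 (only σ bonds).
C1: sp3 ✓
C2: sp3 ✓
C3: sp3 ✓
C4: sp3 ✓
C5: sp3 ✓
C6: sp3 ✓
C7: sp2
C8: sp2
6 carbons are sp3.

6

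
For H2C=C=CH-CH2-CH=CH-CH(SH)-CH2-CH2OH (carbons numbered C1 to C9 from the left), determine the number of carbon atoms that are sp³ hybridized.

4

C1: sp2
C2: sp
C3: sp2
C4: sp3 ✓
C5: sp2
C6: sp2
C7: sp3 ✓
C8: sp3 ✓
C9: sp3 ✓
C4, C7, C8, C9 → 4 sp3 carbons.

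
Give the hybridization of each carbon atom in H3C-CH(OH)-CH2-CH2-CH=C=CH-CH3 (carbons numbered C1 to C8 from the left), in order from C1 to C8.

C1: 4 σ bonds — 4 electron domains, sp3.
C2 has 4 σ bonds: steric number 4 → sp3.
C3: 4 σ bonds — 4 electron domains, sp3.
C4: 4 σ bonds — 4 electron domains, sp3.
C5: 3 σ bonds, plus one π bond; 3 regions of electron density → sp2.
C6: 2 σ bonds, plus two π bonds; 2 regions of electron density → sp.
C7 carries 3 σ bonds, plus one π bond, giving a steric number of 3, so it is sp2.
C8 — 4 σ bonds. Steric number 4, so sp3.

C1 sp3, C2 sp3, C3 sp3, C4 sp3, C5 sp2, C6 sp, C7 sp2, C8 sp3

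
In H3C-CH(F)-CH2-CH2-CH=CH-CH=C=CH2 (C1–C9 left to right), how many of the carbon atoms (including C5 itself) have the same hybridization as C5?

C5 is sp2 (one π bond).
C1: sp3
C2: sp3
C3: sp3
C4: sp3
C5: sp2 ✓
C6: sp2 ✓
C7: sp2 ✓
C8: sp
C9: sp2 ✓
4 carbons are sp2.

4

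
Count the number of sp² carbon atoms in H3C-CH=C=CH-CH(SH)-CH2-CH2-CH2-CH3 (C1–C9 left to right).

C1: sp3
C2: sp2 ✓
C3: sp
C4: sp2 ✓
C5: sp3
C6: sp3
C7: sp3
C8: sp3
C9: sp3
C2, C4 → 2 sp2 carbons.

2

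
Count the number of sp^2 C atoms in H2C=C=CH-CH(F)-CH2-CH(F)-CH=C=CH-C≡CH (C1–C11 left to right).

C1: sp2 ✓
C2: sp
C3: sp2 ✓
C4: sp3
C5: sp3
C6: sp3
C7: sp2 ✓
C8: sp
C9: sp2 ✓
C10: sp
C11: sp
C1, C3, C7, C9 → 4 sp2 carbons.

4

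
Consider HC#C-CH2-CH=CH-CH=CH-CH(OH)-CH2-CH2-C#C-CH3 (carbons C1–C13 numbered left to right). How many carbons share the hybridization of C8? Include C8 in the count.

5

C8 is sp3 (only σ bonds).
C1: sp
C2: sp
C3: sp3 ✓
C4: sp2
C5: sp2
C6: sp2
C7: sp2
C8: sp3 ✓
C9: sp3 ✓
C10: sp3 ✓
C11: sp
C12: sp
C13: sp3 ✓
5 carbons are sp3.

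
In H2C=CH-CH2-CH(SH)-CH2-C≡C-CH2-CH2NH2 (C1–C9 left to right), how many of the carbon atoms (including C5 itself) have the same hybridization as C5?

C5 is sp3 (only σ bonds).
C1: sp2
C2: sp2
C3: sp3 ✓
C4: sp3 ✓
C5: sp3 ✓
C6: sp
C7: sp
C8: sp3 ✓
C9: sp3 ✓
5 carbons are sp3.

5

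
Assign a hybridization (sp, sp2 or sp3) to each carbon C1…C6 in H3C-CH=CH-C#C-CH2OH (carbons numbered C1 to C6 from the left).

C1: 4 σ bonds — 4 electron domains, sp3.
C2 carries 3 σ bonds, plus one π bond, giving a steric number of 3, so it is sp2.
C3: 3 σ bonds, plus one π bond — 3 electron domains, sp2.
C4 carries 2 σ bonds, plus two π bonds, giving a steric number of 2, so it is sp.
C5: 2 σ bonds, plus two π bonds — 2 electron domains, sp.
C6 has 4 σ bonds: steric number 4 → sp3.

C1 sp3, C2 sp2, C3 sp2, C4 sp, C5 sp, C6 sp3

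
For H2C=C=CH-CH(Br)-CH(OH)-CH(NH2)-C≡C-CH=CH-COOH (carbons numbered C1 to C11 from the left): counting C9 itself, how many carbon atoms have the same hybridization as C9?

5

C9 is sp2 (one π bond).
C1: sp2 ✓
C2: sp
C3: sp2 ✓
C4: sp3
C5: sp3
C6: sp3
C7: sp
C8: sp
C9: sp2 ✓
C10: sp2 ✓
C11: sp2 ✓
5 carbons are sp2.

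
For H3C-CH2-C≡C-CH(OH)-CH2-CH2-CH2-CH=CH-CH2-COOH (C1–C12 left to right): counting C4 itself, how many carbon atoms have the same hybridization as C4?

C4 is sp (two π bonds).
C1: sp3
C2: sp3
C3: sp ✓
C4: sp ✓
C5: sp3
C6: sp3
C7: sp3
C8: sp3
C9: sp2
C10: sp2
C11: sp3
C12: sp2
2 carbons are sp.

2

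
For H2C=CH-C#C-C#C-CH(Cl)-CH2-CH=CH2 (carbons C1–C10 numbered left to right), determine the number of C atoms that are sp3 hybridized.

C1: sp2
C2: sp2
C3: sp
C4: sp
C5: sp
C6: sp
C7: sp3 ✓
C8: sp3 ✓
C9: sp2
C10: sp2
C7, C8 → 2 sp3 carbons.

2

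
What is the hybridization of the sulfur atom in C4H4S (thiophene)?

sp2

Analogous to furan: one S lone pair in the aromatic π system, S is sp2.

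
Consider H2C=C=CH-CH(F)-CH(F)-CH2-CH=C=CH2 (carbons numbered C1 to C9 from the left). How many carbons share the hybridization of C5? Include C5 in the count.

3

C5 is sp3 (only σ bonds).
C1: sp2
C2: sp
C3: sp2
C4: sp3 ✓
C5: sp3 ✓
C6: sp3 ✓
C7: sp2
C8: sp
C9: sp2
3 carbons are sp3.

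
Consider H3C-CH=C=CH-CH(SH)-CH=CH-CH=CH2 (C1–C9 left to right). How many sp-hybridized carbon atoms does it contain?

C1: sp3
C2: sp2
C3: sp ✓
C4: sp2
C5: sp3
C6: sp2
C7: sp2
C8: sp2
C9: sp2
C3 → 1 sp carbon.

1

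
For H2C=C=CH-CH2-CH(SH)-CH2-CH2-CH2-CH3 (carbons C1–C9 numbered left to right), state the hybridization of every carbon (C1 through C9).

C1 sp2, C2 sp, C3 sp2, C4 sp3, C5 sp3, C6 sp3, C7 sp3, C8 sp3, C9 sp3

C1 carries 3 σ bonds, plus one π bond, giving a steric number of 3, so it is sp2.
C2 carries 2 σ bonds, plus two π bonds, giving a steric number of 2, so it is sp.
C3 has 3 σ bonds, plus one π bond: steric number 3 → sp2.
C4 is sp3: 4 σ bonds, 4 electron-density regions.
C5: 4 σ bonds — 4 electron domains, sp3.
C6: 4 σ bonds; 4 regions of electron density → sp3.
C7 is sp3: 4 σ bonds, 4 electron-density regions.
C8 (4 σ bonds) has steric number 4: sp3.
C9 has 4 σ bonds: steric number 4 → sp3.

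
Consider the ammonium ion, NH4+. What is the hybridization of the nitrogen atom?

sp³

Four σ bonds, no lone pair → sp3, tetrahedral.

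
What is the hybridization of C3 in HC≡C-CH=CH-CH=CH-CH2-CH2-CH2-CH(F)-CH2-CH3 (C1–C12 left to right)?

sp²

C3: 3 σ bonds, plus one π bond — 3 electron domains, sp2.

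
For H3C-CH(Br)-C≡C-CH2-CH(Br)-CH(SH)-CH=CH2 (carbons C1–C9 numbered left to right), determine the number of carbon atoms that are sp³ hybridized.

5

C1: sp3 ✓
C2: sp3 ✓
C3: sp
C4: sp
C5: sp3 ✓
C6: sp3 ✓
C7: sp3 ✓
C8: sp2
C9: sp2
C1, C2, C5, C6, C7 → 5 sp3 carbons.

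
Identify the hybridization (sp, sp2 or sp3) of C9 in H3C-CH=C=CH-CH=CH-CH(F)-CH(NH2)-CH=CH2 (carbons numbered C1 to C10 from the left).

sp²

C9 — 3 σ bonds, plus one π bond. Steric number 3, so sp2.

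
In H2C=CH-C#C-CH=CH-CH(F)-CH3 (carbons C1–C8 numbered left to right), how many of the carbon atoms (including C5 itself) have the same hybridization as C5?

4

C5 is sp2 (one π bond).
C1: sp2 ✓
C2: sp2 ✓
C3: sp
C4: sp
C5: sp2 ✓
C6: sp2 ✓
C7: sp3
C8: sp3
4 carbons are sp2.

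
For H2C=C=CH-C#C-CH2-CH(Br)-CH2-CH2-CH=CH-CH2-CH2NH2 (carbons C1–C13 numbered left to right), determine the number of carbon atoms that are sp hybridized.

3

C1: sp2
C2: sp ✓
C3: sp2
C4: sp ✓
C5: sp ✓
C6: sp3
C7: sp3
C8: sp3
C9: sp3
C10: sp2
C11: sp2
C12: sp3
C13: sp3
C2, C4, C5 → 3 sp carbons.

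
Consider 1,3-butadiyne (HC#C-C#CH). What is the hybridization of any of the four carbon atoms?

Every carbon is part of a C≡C triple bond: two σ regions → sp.

sp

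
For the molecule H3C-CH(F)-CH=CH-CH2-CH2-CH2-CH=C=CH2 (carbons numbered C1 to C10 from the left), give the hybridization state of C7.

sp³

C7: 4 σ bonds — 4 electron domains, sp3.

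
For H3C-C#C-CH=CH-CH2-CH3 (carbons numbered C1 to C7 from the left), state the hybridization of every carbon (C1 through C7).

C1 carries 4 σ bonds, giving a steric number of 4, so it is sp3.
C2: 2 σ bonds, plus two π bonds — 2 electron domains, sp.
C3 — 2 σ bonds, plus two π bonds. Steric number 2, so sp.
C4 (3 σ bonds, plus one π bond) has steric number 3: sp2.
C5 carries 3 σ bonds, plus one π bond, giving a steric number of 3, so it is sp2.
C6 carries 4 σ bonds, giving a steric number of 4, so it is sp3.
C7 carries 4 σ bonds, giving a steric number of 4, so it is sp3.

C1 sp3, C2 sp, C3 sp, C4 sp2, C5 sp2, C6 sp3, C7 sp3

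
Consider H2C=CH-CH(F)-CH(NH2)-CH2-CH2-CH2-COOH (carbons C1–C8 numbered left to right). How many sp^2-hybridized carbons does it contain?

C1: sp2 ✓
C2: sp2 ✓
C3: sp3
C4: sp3
C5: sp3
C6: sp3
C7: sp3
C8: sp2 ✓
C1, C2, C8 → 3 sp2 carbons.

3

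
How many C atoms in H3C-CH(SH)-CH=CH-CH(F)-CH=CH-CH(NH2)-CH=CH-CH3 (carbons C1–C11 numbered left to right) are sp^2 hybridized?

6

C1: sp3
C2: sp3
C3: sp2 ✓
C4: sp2 ✓
C5: sp3
C6: sp2 ✓
C7: sp2 ✓
C8: sp3
C9: sp2 ✓
C10: sp2 ✓
C11: sp3
C3, C4, C6, C7, C9, C10 → 6 sp2 carbons.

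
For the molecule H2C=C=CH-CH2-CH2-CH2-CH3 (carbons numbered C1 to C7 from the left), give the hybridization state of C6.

sp^3

C6: 4 σ bonds; 4 regions of electron density → sp3.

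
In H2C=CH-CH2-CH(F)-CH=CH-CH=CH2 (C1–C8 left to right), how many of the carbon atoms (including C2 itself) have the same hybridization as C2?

6

C2 is sp2 (one π bond).
C1: sp2 ✓
C2: sp2 ✓
C3: sp3
C4: sp3
C5: sp2 ✓
C6: sp2 ✓
C7: sp2 ✓
C8: sp2 ✓
6 carbons are sp2.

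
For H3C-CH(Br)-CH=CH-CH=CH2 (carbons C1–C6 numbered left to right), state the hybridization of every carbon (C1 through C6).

C1 sp3, C2 sp3, C3 sp2, C4 sp2, C5 sp2, C6 sp2

C1: 4 σ bonds; 4 regions of electron density → sp3.
C2: 4 σ bonds; 4 regions of electron density → sp3.
C3: 3 σ bonds, plus one π bond; 3 regions of electron density → sp2.
C4 — 3 σ bonds, plus one π bond. Steric number 3, so sp2.
C5 is sp2: 3 σ bonds, plus one π bond, 3 electron-density regions.
C6 is sp2: 3 σ bonds, plus one π bond, 3 electron-density regions.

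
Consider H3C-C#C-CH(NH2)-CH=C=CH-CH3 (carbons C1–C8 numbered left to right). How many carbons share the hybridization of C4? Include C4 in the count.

C4 is sp3 (only σ bonds).
C1: sp3 ✓
C2: sp
C3: sp
C4: sp3 ✓
C5: sp2
C6: sp
C7: sp2
C8: sp3 ✓
3 carbons are sp3.

3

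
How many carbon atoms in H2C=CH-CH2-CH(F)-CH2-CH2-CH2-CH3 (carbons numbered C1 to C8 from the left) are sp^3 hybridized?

6

C1: sp2
C2: sp2
C3: sp3 ✓
C4: sp3 ✓
C5: sp3 ✓
C6: sp3 ✓
C7: sp3 ✓
C8: sp3 ✓
C3, C4, C5, C6, C7, C8 → 6 sp3 carbons.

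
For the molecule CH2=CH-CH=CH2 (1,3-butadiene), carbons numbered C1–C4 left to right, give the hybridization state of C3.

C3 is sp2: 3 σ bonds, plus one π bond, 3 electron-density regions.

sp^2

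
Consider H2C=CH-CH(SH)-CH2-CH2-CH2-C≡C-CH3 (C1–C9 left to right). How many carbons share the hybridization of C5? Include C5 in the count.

5

C5 is sp3 (only σ bonds).
C1: sp2
C2: sp2
C3: sp3 ✓
C4: sp3 ✓
C5: sp3 ✓
C6: sp3 ✓
C7: sp
C8: sp
C9: sp3 ✓
5 carbons are sp3.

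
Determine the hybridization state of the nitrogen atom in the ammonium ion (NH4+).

Four σ bonds, no lone pair → sp3, tetrahedral.

sp^3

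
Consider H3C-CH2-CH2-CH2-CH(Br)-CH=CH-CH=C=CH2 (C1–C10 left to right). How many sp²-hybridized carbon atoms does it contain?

C1: sp3
C2: sp3
C3: sp3
C4: sp3
C5: sp3
C6: sp2 ✓
C7: sp2 ✓
C8: sp2 ✓
C9: sp
C10: sp2 ✓
C6, C7, C8, C10 → 4 sp2 carbons.

4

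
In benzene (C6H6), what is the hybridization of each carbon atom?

sp^2

Every ring carbon has three σ bonds and contributes one p electron to the aromatic π system.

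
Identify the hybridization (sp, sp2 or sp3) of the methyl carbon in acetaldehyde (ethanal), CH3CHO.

The methyl carbon carries 4 σ bonds, giving a steric number of 4, so it is sp3.

sp3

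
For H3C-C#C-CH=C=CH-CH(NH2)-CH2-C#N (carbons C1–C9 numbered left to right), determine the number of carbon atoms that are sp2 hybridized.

C1: sp3
C2: sp
C3: sp
C4: sp2 ✓
C5: sp
C6: sp2 ✓
C7: sp3
C8: sp3
C9: sp
C4, C6 → 2 sp2 carbons.

2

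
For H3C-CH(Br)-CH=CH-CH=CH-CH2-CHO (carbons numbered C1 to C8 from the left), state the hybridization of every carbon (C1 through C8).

C1 sp3, C2 sp3, C3 sp2, C4 sp2, C5 sp2, C6 sp2, C7 sp3, C8 sp2

C1 is sp3: 4 σ bonds, 4 electron-density regions.
C2: 4 σ bonds; 4 regions of electron density → sp3.
C3: 3 σ bonds, plus one π bond; 3 regions of electron density → sp2.
C4 — 3 σ bonds, plus one π bond. Steric number 3, so sp2.
C5 is sp2: 3 σ bonds, plus one π bond, 3 electron-density regions.
C6: 3 σ bonds, plus one π bond — 3 electron domains, sp2.
C7 (4 σ bonds) has steric number 4: sp3.
C8: 3 σ bonds, plus one π bond — 3 electron domains, sp2.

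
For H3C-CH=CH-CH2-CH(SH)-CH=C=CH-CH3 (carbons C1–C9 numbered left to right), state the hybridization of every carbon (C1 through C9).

C1 sp3, C2 sp2, C3 sp2, C4 sp3, C5 sp3, C6 sp2, C7 sp, C8 sp2, C9 sp3

C1 is sp3: 4 σ bonds, 4 electron-density regions.
C2 has 3 σ bonds, plus one π bond: steric number 3 → sp2.
C3: 3 σ bonds, plus one π bond; 3 regions of electron density → sp2.
C4: 4 σ bonds — 4 electron domains, sp3.
C5 (4 σ bonds) has steric number 4: sp3.
C6 — 3 σ bonds, plus one π bond. Steric number 3, so sp2.
C7 — 2 σ bonds, plus two π bonds. Steric number 2, so sp.
C8 — 3 σ bonds, plus one π bond. Steric number 3, so sp2.
C9 carries 4 σ bonds, giving a steric number of 4, so it is sp3.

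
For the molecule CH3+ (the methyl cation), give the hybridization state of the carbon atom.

sp²

Three σ bonds to H, empty p orbital → sp2, trigonal planar.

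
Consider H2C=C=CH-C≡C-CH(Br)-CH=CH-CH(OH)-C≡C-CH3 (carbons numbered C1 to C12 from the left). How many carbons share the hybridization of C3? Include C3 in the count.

C3 is sp2 (one π bond).
C1: sp2 ✓
C2: sp
C3: sp2 ✓
C4: sp
C5: sp
C6: sp3
C7: sp2 ✓
C8: sp2 ✓
C9: sp3
C10: sp
C11: sp
C12: sp3
4 carbons are sp2.

4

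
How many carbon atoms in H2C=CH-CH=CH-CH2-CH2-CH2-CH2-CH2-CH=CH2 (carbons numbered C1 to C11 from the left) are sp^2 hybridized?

6

C1: sp2 ✓
C2: sp2 ✓
C3: sp2 ✓
C4: sp2 ✓
C5: sp3
C6: sp3
C7: sp3
C8: sp3
C9: sp3
C10: sp2 ✓
C11: sp2 ✓
C1, C2, C3, C4, C10, C11 → 6 sp2 carbons.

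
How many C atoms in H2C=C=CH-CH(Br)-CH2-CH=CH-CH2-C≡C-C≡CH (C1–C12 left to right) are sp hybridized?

C1: sp2
C2: sp ✓
C3: sp2
C4: sp3
C5: sp3
C6: sp2
C7: sp2
C8: sp3
C9: sp ✓
C10: sp ✓
C11: sp ✓
C12: sp ✓
C2, C9, C10, C11, C12 → 5 sp carbons.

5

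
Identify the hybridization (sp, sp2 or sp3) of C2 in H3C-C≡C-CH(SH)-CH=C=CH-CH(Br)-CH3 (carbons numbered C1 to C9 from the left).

sp

C2: 2 σ bonds, plus two π bonds — 2 electron domains, sp.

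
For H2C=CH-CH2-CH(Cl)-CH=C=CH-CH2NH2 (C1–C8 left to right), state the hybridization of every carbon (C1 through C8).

C1 carries 3 σ bonds, plus one π bond, giving a steric number of 3, so it is sp2.
C2 carries 3 σ bonds, plus one π bond, giving a steric number of 3, so it is sp2.
C3: 4 σ bonds — 4 electron domains, sp3.
C4: 4 σ bonds — 4 electron domains, sp3.
C5: 3 σ bonds, plus one π bond; 3 regions of electron density → sp2.
C6: 2 σ bonds, plus two π bonds — 2 electron domains, sp.
C7 (3 σ bonds, plus one π bond) has steric number 3: sp2.
C8: 4 σ bonds; 4 regions of electron density → sp3.

C1 sp2, C2 sp2, C3 sp3, C4 sp3, C5 sp2, C6 sp, C7 sp2, C8 sp3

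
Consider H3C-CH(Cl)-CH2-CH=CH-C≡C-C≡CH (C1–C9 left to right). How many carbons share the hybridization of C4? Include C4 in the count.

2

C4 is sp2 (one π bond).
C1: sp3
C2: sp3
C3: sp3
C4: sp2 ✓
C5: sp2 ✓
C6: sp
C7: sp
C8: sp
C9: sp
2 carbons are sp2.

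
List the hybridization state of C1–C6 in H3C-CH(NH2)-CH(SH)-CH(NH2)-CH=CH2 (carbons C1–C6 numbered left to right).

C1: 4 σ bonds — 4 electron domains, sp3.
C2 carries 4 σ bonds, giving a steric number of 4, so it is sp3.
C3: 4 σ bonds — 4 electron domains, sp3.
C4 carries 4 σ bonds, giving a steric number of 4, so it is sp3.
C5 carries 3 σ bonds, plus one π bond, giving a steric number of 3, so it is sp2.
C6: 3 σ bonds, plus one π bond; 3 regions of electron density → sp2.

C1 sp3, C2 sp3, C3 sp3, C4 sp3, C5 sp2, C6 sp2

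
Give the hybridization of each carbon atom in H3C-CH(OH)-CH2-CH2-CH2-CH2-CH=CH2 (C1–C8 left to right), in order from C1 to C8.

C1 sp3, C2 sp3, C3 sp3, C4 sp3, C5 sp3, C6 sp3, C7 sp2, C8 sp2

C1: 4 σ bonds — 4 electron domains, sp3.
C2 has 4 σ bonds: steric number 4 → sp3.
C3: 4 σ bonds — 4 electron domains, sp3.
C4 — 4 σ bonds. Steric number 4, so sp3.
C5 is sp3: 4 σ bonds, 4 electron-density regions.
C6 (4 σ bonds) has steric number 4: sp3.
C7 has 3 σ bonds, plus one π bond: steric number 3 → sp2.
C8: 3 σ bonds, plus one π bond; 3 regions of electron density → sp2.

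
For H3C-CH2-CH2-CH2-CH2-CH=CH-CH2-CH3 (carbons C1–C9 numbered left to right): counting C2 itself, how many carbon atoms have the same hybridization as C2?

C2 is sp3 (only σ bonds).
C1: sp3 ✓
C2: sp3 ✓
C3: sp3 ✓
C4: sp3 ✓
C5: sp3 ✓
C6: sp2
C7: sp2
C8: sp3 ✓
C9: sp3 ✓
7 carbons are sp3.

7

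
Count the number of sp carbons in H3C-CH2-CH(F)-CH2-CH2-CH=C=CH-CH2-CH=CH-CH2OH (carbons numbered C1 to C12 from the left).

1

C1: sp3
C2: sp3
C3: sp3
C4: sp3
C5: sp3
C6: sp2
C7: sp ✓
C8: sp2
C9: sp3
C10: sp2
C11: sp2
C12: sp3
C7 → 1 sp carbon.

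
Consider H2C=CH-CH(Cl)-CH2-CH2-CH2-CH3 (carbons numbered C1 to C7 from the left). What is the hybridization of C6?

sp3

C6 has 4 σ bonds: steric number 4 → sp3.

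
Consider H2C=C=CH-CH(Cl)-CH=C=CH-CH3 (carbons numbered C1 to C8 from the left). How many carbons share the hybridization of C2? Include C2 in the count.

C2 is sp (two π bonds).
C1: sp2
C2: sp ✓
C3: sp2
C4: sp3
C5: sp2
C6: sp ✓
C7: sp2
C8: sp3
2 carbons are sp.

2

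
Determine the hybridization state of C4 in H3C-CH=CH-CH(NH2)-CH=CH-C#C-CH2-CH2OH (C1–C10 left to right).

sp³

C4: 4 σ bonds; 4 regions of electron density → sp3.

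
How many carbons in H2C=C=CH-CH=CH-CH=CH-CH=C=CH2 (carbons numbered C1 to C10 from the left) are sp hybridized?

C1: sp2
C2: sp ✓
C3: sp2
C4: sp2
C5: sp2
C6: sp2
C7: sp2
C8: sp2
C9: sp ✓
C10: sp2
C2, C9 → 2 sp carbons.

2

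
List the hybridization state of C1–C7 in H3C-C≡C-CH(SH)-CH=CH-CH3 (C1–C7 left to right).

C1: 4 σ bonds; 4 regions of electron density → sp3.
C2 — 2 σ bonds, plus two π bonds. Steric number 2, so sp.
C3: 2 σ bonds, plus two π bonds — 2 electron domains, sp.
C4: 4 σ bonds — 4 electron domains, sp3.
C5 (3 σ bonds, plus one π bond) has steric number 3: sp2.
C6 is sp2: 3 σ bonds, plus one π bond, 3 electron-density regions.
C7 has 4 σ bonds: steric number 4 → sp3.

C1 sp3, C2 sp, C3 sp, C4 sp3, C5 sp2, C6 sp2, C7 sp3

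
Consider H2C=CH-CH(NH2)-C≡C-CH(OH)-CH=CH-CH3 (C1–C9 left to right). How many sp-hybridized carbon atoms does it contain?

2

C1: sp2
C2: sp2
C3: sp3
C4: sp ✓
C5: sp ✓
C6: sp3
C7: sp2
C8: sp2
C9: sp3
C4, C5 → 2 sp carbons.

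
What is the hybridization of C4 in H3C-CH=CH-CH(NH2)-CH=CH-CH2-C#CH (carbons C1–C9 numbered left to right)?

sp³

C4 carries 4 σ bonds, giving a steric number of 4, so it is sp3.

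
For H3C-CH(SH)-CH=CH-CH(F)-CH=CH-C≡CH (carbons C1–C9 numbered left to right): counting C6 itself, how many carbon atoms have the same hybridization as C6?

4

C6 is sp2 (one π bond).
C1: sp3
C2: sp3
C3: sp2 ✓
C4: sp2 ✓
C5: sp3
C6: sp2 ✓
C7: sp2 ✓
C8: sp
C9: sp
4 carbons are sp2.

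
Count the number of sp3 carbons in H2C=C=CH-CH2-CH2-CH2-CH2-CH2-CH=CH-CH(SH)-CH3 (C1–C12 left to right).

7

C1: sp2
C2: sp
C3: sp2
C4: sp3 ✓
C5: sp3 ✓
C6: sp3 ✓
C7: sp3 ✓
C8: sp3 ✓
C9: sp2
C10: sp2
C11: sp3 ✓
C12: sp3 ✓
C4, C5, C6, C7, C8, C11, C12 → 7 sp3 carbons.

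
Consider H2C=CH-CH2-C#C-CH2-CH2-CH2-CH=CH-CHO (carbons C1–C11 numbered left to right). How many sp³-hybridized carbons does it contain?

4

C1: sp2
C2: sp2
C3: sp3 ✓
C4: sp
C5: sp
C6: sp3 ✓
C7: sp3 ✓
C8: sp3 ✓
C9: sp2
C10: sp2
C11: sp2
C3, C6, C7, C8 → 4 sp3 carbons.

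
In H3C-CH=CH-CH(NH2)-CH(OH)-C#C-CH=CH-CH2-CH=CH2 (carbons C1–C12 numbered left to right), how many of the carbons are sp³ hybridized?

C1: sp3 ✓
C2: sp2
C3: sp2
C4: sp3 ✓
C5: sp3 ✓
C6: sp
C7: sp
C8: sp2
C9: sp2
C10: sp3 ✓
C11: sp2
C12: sp2
C1, C4, C5, C10 → 4 sp3 carbons.

4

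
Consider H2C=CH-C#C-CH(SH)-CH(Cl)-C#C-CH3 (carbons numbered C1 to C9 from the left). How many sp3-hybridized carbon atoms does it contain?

3

C1: sp2
C2: sp2
C3: sp
C4: sp
C5: sp3 ✓
C6: sp3 ✓
C7: sp
C8: sp
C9: sp3 ✓
C5, C6, C9 → 3 sp3 carbons.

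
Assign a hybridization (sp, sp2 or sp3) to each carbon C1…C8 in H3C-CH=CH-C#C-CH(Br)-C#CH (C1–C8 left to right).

C1 is sp3: 4 σ bonds, 4 electron-density regions.
C2 — 3 σ bonds, plus one π bond. Steric number 3, so sp2.
C3 is sp2: 3 σ bonds, plus one π bond, 3 electron-density regions.
C4 has 2 σ bonds, plus two π bonds: steric number 2 → sp.
C5: 2 σ bonds, plus two π bonds; 2 regions of electron density → sp.
C6 carries 4 σ bonds, giving a steric number of 4, so it is sp3.
C7 is sp: 2 σ bonds, plus two π bonds, 2 electron-density regions.
C8: 2 σ bonds, plus two π bonds — 2 electron domains, sp.

C1 sp3, C2 sp2, C3 sp2, C4 sp, C5 sp, C6 sp3, C7 sp, C8 sp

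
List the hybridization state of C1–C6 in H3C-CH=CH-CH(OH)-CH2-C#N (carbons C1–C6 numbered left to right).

C1 sp3, C2 sp2, C3 sp2, C4 sp3, C5 sp3, C6 sp

C1 (4 σ bonds) has steric number 4: sp3.
C2 is sp2: 3 σ bonds, plus one π bond, 3 electron-density regions.
C3 has 3 σ bonds, plus one π bond: steric number 3 → sp2.
C4 has 4 σ bonds: steric number 4 → sp3.
C5: 4 σ bonds; 4 regions of electron density → sp3.
C6: 2 σ bonds, plus two π bonds; 2 regions of electron density → sp.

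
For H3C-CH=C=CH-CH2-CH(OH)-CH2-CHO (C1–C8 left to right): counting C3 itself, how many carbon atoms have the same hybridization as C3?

1

C3 is sp (two π bonds).
C1: sp3
C2: sp2
C3: sp ✓
C4: sp2
C5: sp3
C6: sp3
C7: sp3
C8: sp2
1 carbon is sp.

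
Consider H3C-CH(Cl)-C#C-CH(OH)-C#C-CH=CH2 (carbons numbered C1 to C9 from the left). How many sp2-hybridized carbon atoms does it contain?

2

C1: sp3
C2: sp3
C3: sp
C4: sp
C5: sp3
C6: sp
C7: sp
C8: sp2 ✓
C9: sp2 ✓
C8, C9 → 2 sp2 carbons.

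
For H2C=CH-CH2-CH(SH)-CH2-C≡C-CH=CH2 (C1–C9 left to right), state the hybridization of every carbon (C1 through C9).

C1 sp2, C2 sp2, C3 sp3, C4 sp3, C5 sp3, C6 sp, C7 sp, C8 sp2, C9 sp2

C1 carries 3 σ bonds, plus one π bond, giving a steric number of 3, so it is sp2.
C2: 3 σ bonds, plus one π bond — 3 electron domains, sp2.
C3 (4 σ bonds) has steric number 4: sp3.
C4: 4 σ bonds; 4 regions of electron density → sp3.
C5: 4 σ bonds — 4 electron domains, sp3.
C6 carries 2 σ bonds, plus two π bonds, giving a steric number of 2, so it is sp.
C7 — 2 σ bonds, plus two π bonds. Steric number 2, so sp.
C8 (3 σ bonds, plus one π bond) has steric number 3: sp2.
C9 is sp2: 3 σ bonds, plus one π bond, 3 electron-density regions.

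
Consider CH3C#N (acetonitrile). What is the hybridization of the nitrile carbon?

The nitrile carbon carries 2 σ bonds, plus two π bonds, giving a steric number of 2, so it is sp.

sp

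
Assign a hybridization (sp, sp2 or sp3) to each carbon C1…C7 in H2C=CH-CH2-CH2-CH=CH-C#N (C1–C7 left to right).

C1 is sp2: 3 σ bonds, plus one π bond, 3 electron-density regions.
C2: 3 σ bonds, plus one π bond — 3 electron domains, sp2.
C3: 4 σ bonds; 4 regions of electron density → sp3.
C4 is sp3: 4 σ bonds, 4 electron-density regions.
C5 is sp2: 3 σ bonds, plus one π bond, 3 electron-density regions.
C6: 3 σ bonds, plus one π bond — 3 electron domains, sp2.
C7 — 2 σ bonds, plus two π bonds. Steric number 2, so sp.

C1 sp2, C2 sp2, C3 sp3, C4 sp3, C5 sp2, C6 sp2, C7 sp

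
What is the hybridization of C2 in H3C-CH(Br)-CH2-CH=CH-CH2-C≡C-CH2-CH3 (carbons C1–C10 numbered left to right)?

sp³

C2: 4 σ bonds — 4 electron domains, sp3.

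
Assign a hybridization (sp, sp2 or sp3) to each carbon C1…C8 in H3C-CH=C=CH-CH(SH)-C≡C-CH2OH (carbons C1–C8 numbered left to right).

C1 sp3, C2 sp2, C3 sp, C4 sp2, C5 sp3, C6 sp, C7 sp, C8 sp3

C1: 4 σ bonds — 4 electron domains, sp3.
C2 — 3 σ bonds, plus one π bond. Steric number 3, so sp2.
C3 carries 2 σ bonds, plus two π bonds, giving a steric number of 2, so it is sp.
C4 is sp2: 3 σ bonds, plus one π bond, 3 electron-density regions.
C5 is sp3: 4 σ bonds, 4 electron-density regions.
C6: 2 σ bonds, plus two π bonds; 2 regions of electron density → sp.
C7: 2 σ bonds, plus two π bonds; 2 regions of electron density → sp.
C8 carries 4 σ bonds, giving a steric number of 4, so it is sp3.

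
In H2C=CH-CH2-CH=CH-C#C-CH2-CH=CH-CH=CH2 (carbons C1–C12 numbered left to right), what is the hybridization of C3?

C3 carries 4 σ bonds, giving a steric number of 4, so it is sp3.

sp3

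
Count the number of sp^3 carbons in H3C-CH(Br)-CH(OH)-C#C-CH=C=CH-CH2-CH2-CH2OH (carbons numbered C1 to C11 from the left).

6

C1: sp3 ✓
C2: sp3 ✓
C3: sp3 ✓
C4: sp
C5: sp
C6: sp2
C7: sp
C8: sp2
C9: sp3 ✓
C10: sp3 ✓
C11: sp3 ✓
C1, C2, C3, C9, C10, C11 → 6 sp3 carbons.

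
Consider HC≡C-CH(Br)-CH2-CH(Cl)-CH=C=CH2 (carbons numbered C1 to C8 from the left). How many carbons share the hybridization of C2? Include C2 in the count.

C2 is sp (two π bonds).
C1: sp ✓
C2: sp ✓
C3: sp3
C4: sp3
C5: sp3
C6: sp2
C7: sp ✓
C8: sp2
3 carbons are sp.

3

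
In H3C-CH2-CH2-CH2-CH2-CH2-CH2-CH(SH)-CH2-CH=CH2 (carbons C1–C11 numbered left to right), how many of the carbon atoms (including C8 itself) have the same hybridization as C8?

9

C8 is sp3 (only σ bonds).
C1: sp3 ✓
C2: sp3 ✓
C3: sp3 ✓
C4: sp3 ✓
C5: sp3 ✓
C6: sp3 ✓
C7: sp3 ✓
C8: sp3 ✓
C9: sp3 ✓
C10: sp2
C11: sp2
9 carbons are sp3.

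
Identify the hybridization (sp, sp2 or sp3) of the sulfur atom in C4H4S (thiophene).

Analogous to furan: one S lone pair in the aromatic π system, S is sp2.

sp²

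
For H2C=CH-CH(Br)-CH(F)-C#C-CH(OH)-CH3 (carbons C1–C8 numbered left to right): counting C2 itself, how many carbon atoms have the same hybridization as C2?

C2 is sp2 (one π bond).
C1: sp2 ✓
C2: sp2 ✓
C3: sp3
C4: sp3
C5: sp
C6: sp
C7: sp3
C8: sp3
2 carbons are sp2.

2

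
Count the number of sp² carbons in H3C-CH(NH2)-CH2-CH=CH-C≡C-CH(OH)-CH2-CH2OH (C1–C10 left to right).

C1: sp3
C2: sp3
C3: sp3
C4: sp2 ✓
C5: sp2 ✓
C6: sp
C7: sp
C8: sp3
C9: sp3
C10: sp3
C4, C5 → 2 sp2 carbons.

2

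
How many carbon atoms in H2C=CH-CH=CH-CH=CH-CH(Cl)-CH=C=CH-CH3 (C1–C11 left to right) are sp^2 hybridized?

C1: sp2 ✓
C2: sp2 ✓
C3: sp2 ✓
C4: sp2 ✓
C5: sp2 ✓
C6: sp2 ✓
C7: sp3
C8: sp2 ✓
C9: sp
C10: sp2 ✓
C11: sp3
C1, C2, C3, C4, C5, C6, C8, C10 → 8 sp2 carbons.

8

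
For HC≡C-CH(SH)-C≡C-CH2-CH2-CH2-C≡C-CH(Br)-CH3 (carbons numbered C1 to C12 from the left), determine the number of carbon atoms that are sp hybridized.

C1: sp ✓
C2: sp ✓
C3: sp3
C4: sp ✓
C5: sp ✓
C6: sp3
C7: sp3
C8: sp3
C9: sp ✓
C10: sp ✓
C11: sp3
C12: sp3
C1, C2, C4, C5, C9, C10 → 6 sp carbons.

6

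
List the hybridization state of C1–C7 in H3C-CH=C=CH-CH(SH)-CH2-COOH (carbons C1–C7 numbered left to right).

C1 sp3, C2 sp2, C3 sp, C4 sp2, C5 sp3, C6 sp3, C7 sp2

C1 carries 4 σ bonds, giving a steric number of 4, so it is sp3.
C2 — 3 σ bonds, plus one π bond. Steric number 3, so sp2.
C3 — 2 σ bonds, plus two π bonds. Steric number 2, so sp.
C4: 3 σ bonds, plus one π bond — 3 electron domains, sp2.
C5 carries 4 σ bonds, giving a steric number of 4, so it is sp3.
C6 (4 σ bonds) has steric number 4: sp3.
C7: 3 σ bonds, plus one π bond; 3 regions of electron density → sp2.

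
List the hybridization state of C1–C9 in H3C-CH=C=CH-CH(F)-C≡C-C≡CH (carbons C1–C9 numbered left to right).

C1: 4 σ bonds — 4 electron domains, sp3.
C2 — 3 σ bonds, plus one π bond. Steric number 3, so sp2.
C3 — 2 σ bonds, plus two π bonds. Steric number 2, so sp.
C4 — 3 σ bonds, plus one π bond. Steric number 3, so sp2.
C5: 4 σ bonds; 4 regions of electron density → sp3.
C6 carries 2 σ bonds, plus two π bonds, giving a steric number of 2, so it is sp.
C7: 2 σ bonds, plus two π bonds; 2 regions of electron density → sp.
C8 — 2 σ bonds, plus two π bonds. Steric number 2, so sp.
C9 — 2 σ bonds, plus two π bonds. Steric number 2, so sp.

C1 sp3, C2 sp2, C3 sp, C4 sp2, C5 sp3, C6 sp, C7 sp, C8 sp, C9 sp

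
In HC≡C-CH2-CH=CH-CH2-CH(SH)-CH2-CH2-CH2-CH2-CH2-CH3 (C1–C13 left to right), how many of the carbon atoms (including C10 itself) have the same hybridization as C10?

9

C10 is sp3 (only σ bonds).
C1: sp
C2: sp
C3: sp3 ✓
C4: sp2
C5: sp2
C6: sp3 ✓
C7: sp3 ✓
C8: sp3 ✓
C9: sp3 ✓
C10: sp3 ✓
C11: sp3 ✓
C12: sp3 ✓
C13: sp3 ✓
9 carbons are sp3.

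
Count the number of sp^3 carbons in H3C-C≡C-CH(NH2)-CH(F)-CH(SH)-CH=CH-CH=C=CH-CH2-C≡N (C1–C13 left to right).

5

C1: sp3 ✓
C2: sp
C3: sp
C4: sp3 ✓
C5: sp3 ✓
C6: sp3 ✓
C7: sp2
C8: sp2
C9: sp2
C10: sp
C11: sp2
C12: sp3 ✓
C13: sp
C1, C4, C5, C6, C12 → 5 sp3 carbons.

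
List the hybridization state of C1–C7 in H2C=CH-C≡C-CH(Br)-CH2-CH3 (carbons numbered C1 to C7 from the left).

C1 has 3 σ bonds, plus one π bond: steric number 3 → sp2.
C2 has 3 σ bonds, plus one π bond: steric number 3 → sp2.
C3 is sp: 2 σ bonds, plus two π bonds, 2 electron-density regions.
C4 carries 2 σ bonds, plus two π bonds, giving a steric number of 2, so it is sp.
C5: 4 σ bonds — 4 electron domains, sp3.
C6 is sp3: 4 σ bonds, 4 electron-density regions.
C7 — 4 σ bonds. Steric number 4, so sp3.

C1 sp2, C2 sp2, C3 sp, C4 sp, C5 sp3, C6 sp3, C7 sp3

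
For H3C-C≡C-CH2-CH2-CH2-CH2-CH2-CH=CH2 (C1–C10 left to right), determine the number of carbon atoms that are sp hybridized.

C1: sp3
C2: sp ✓
C3: sp ✓
C4: sp3
C5: sp3
C6: sp3
C7: sp3
C8: sp3
C9: sp2
C10: sp2
C2, C3 → 2 sp carbons.

2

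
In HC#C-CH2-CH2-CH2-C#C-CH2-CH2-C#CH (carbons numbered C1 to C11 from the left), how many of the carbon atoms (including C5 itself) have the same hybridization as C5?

5

C5 is sp3 (only σ bonds).
C1: sp
C2: sp
C3: sp3 ✓
C4: sp3 ✓
C5: sp3 ✓
C6: sp
C7: sp
C8: sp3 ✓
C9: sp3 ✓
C10: sp
C11: sp
5 carbons are sp3.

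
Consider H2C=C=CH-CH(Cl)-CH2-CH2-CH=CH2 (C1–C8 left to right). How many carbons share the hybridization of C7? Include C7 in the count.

4

C7 is sp2 (one π bond).
C1: sp2 ✓
C2: sp
C3: sp2 ✓
C4: sp3
C5: sp3
C6: sp3
C7: sp2 ✓
C8: sp2 ✓
4 carbons are sp2.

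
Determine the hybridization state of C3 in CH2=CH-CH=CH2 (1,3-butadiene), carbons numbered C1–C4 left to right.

sp^2

C3 has 3 σ bonds, plus one π bond: steric number 3 → sp2.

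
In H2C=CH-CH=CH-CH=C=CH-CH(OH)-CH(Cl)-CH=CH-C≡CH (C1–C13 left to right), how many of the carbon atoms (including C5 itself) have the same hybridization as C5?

C5 is sp2 (one π bond).
C1: sp2 ✓
C2: sp2 ✓
C3: sp2 ✓
C4: sp2 ✓
C5: sp2 ✓
C6: sp
C7: sp2 ✓
C8: sp3
C9: sp3
C10: sp2 ✓
C11: sp2 ✓
C12: sp
C13: sp
8 carbons are sp2.

8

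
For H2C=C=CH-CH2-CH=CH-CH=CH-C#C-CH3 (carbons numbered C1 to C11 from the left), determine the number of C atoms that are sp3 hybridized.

2

C1: sp2
C2: sp
C3: sp2
C4: sp3 ✓
C5: sp2
C6: sp2
C7: sp2
C8: sp2
C9: sp
C10: sp
C11: sp3 ✓
C4, C11 → 2 sp3 carbons.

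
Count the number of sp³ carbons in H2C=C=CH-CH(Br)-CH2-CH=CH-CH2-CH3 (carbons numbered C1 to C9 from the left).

C1: sp2
C2: sp
C3: sp2
C4: sp3 ✓
C5: sp3 ✓
C6: sp2
C7: sp2
C8: sp3 ✓
C9: sp3 ✓
C4, C5, C8, C9 → 4 sp3 carbons.

4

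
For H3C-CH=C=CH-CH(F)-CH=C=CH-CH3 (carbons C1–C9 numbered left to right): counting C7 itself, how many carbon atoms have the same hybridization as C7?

2

C7 is sp (two π bonds).
C1: sp3
C2: sp2
C3: sp ✓
C4: sp2
C5: sp3
C6: sp2
C7: sp ✓
C8: sp2
C9: sp3
2 carbons are sp.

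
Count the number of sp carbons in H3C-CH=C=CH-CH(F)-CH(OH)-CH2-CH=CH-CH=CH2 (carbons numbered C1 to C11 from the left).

1

C1: sp3
C2: sp2
C3: sp ✓
C4: sp2
C5: sp3
C6: sp3
C7: sp3
C8: sp2
C9: sp2
C10: sp2
C11: sp2
C3 → 1 sp carbon.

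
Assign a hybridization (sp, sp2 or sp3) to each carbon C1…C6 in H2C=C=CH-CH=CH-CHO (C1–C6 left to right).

C1 sp2, C2 sp, C3 sp2, C4 sp2, C5 sp2, C6 sp2

C1 — 3 σ bonds, plus one π bond. Steric number 3, so sp2.
C2 has 2 σ bonds, plus two π bonds: steric number 2 → sp.
C3 (3 σ bonds, plus one π bond) has steric number 3: sp2.
C4: 3 σ bonds, plus one π bond — 3 electron domains, sp2.
C5: 3 σ bonds, plus one π bond — 3 electron domains, sp2.
C6 (3 σ bonds, plus one π bond) has steric number 3: sp2.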